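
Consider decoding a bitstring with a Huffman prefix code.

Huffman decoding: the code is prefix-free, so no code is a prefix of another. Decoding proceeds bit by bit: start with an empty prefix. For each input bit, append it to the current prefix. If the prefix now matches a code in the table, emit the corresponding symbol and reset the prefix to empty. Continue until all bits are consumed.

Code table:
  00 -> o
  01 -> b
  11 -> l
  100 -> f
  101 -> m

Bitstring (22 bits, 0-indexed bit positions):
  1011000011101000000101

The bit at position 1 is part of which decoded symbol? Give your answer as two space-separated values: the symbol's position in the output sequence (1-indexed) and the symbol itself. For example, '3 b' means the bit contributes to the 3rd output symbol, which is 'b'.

Bit 0: prefix='1' (no match yet)
Bit 1: prefix='10' (no match yet)
Bit 2: prefix='101' -> emit 'm', reset
Bit 3: prefix='1' (no match yet)
Bit 4: prefix='10' (no match yet)
Bit 5: prefix='100' -> emit 'f', reset

Answer: 1 m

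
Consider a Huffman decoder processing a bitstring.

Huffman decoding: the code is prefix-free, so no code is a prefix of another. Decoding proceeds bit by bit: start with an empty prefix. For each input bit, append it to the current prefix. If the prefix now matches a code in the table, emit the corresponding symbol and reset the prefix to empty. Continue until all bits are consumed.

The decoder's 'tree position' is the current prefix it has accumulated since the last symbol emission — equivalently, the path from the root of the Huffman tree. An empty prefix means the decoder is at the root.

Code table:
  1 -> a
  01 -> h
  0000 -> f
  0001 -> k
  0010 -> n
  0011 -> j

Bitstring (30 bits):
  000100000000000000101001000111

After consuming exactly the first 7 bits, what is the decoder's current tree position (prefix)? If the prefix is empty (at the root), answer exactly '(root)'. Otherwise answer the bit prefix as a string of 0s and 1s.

Bit 0: prefix='0' (no match yet)
Bit 1: prefix='00' (no match yet)
Bit 2: prefix='000' (no match yet)
Bit 3: prefix='0001' -> emit 'k', reset
Bit 4: prefix='0' (no match yet)
Bit 5: prefix='00' (no match yet)
Bit 6: prefix='000' (no match yet)

Answer: 000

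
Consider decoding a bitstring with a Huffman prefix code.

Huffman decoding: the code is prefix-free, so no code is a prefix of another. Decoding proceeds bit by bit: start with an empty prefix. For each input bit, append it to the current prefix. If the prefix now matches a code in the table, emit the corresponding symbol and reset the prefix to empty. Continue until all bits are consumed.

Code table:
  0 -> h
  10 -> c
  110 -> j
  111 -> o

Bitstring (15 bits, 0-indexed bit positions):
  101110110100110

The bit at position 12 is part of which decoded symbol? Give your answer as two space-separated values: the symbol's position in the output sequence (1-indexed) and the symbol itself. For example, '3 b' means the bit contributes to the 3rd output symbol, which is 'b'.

Answer: 7 j

Derivation:
Bit 0: prefix='1' (no match yet)
Bit 1: prefix='10' -> emit 'c', reset
Bit 2: prefix='1' (no match yet)
Bit 3: prefix='11' (no match yet)
Bit 4: prefix='111' -> emit 'o', reset
Bit 5: prefix='0' -> emit 'h', reset
Bit 6: prefix='1' (no match yet)
Bit 7: prefix='11' (no match yet)
Bit 8: prefix='110' -> emit 'j', reset
Bit 9: prefix='1' (no match yet)
Bit 10: prefix='10' -> emit 'c', reset
Bit 11: prefix='0' -> emit 'h', reset
Bit 12: prefix='1' (no match yet)
Bit 13: prefix='11' (no match yet)
Bit 14: prefix='110' -> emit 'j', reset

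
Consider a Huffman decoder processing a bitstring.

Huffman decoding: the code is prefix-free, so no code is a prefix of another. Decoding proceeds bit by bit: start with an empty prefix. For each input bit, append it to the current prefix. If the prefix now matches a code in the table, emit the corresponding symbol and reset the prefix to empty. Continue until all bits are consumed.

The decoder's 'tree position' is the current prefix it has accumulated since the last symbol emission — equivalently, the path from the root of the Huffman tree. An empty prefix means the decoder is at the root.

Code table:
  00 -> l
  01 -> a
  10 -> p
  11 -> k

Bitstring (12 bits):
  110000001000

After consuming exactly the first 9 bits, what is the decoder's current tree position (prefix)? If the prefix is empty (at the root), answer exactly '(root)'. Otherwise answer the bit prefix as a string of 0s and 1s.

Answer: 1

Derivation:
Bit 0: prefix='1' (no match yet)
Bit 1: prefix='11' -> emit 'k', reset
Bit 2: prefix='0' (no match yet)
Bit 3: prefix='00' -> emit 'l', reset
Bit 4: prefix='0' (no match yet)
Bit 5: prefix='00' -> emit 'l', reset
Bit 6: prefix='0' (no match yet)
Bit 7: prefix='00' -> emit 'l', reset
Bit 8: prefix='1' (no match yet)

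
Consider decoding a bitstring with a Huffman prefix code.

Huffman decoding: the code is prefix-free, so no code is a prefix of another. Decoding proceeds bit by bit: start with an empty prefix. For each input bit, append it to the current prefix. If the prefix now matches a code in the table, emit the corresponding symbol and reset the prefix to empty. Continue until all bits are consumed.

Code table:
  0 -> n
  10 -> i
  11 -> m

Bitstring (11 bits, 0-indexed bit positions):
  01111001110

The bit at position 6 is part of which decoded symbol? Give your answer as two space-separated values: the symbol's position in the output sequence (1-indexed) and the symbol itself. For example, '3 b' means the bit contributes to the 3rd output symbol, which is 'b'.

Answer: 5 n

Derivation:
Bit 0: prefix='0' -> emit 'n', reset
Bit 1: prefix='1' (no match yet)
Bit 2: prefix='11' -> emit 'm', reset
Bit 3: prefix='1' (no match yet)
Bit 4: prefix='11' -> emit 'm', reset
Bit 5: prefix='0' -> emit 'n', reset
Bit 6: prefix='0' -> emit 'n', reset
Bit 7: prefix='1' (no match yet)
Bit 8: prefix='11' -> emit 'm', reset
Bit 9: prefix='1' (no match yet)
Bit 10: prefix='10' -> emit 'i', reset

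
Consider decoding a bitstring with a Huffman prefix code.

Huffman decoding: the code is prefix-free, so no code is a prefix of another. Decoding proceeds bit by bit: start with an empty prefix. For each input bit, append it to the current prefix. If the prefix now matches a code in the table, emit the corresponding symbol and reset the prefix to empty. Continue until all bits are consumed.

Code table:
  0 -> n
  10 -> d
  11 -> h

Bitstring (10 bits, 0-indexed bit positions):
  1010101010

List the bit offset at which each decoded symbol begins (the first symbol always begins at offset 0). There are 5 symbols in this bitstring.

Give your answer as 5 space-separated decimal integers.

Bit 0: prefix='1' (no match yet)
Bit 1: prefix='10' -> emit 'd', reset
Bit 2: prefix='1' (no match yet)
Bit 3: prefix='10' -> emit 'd', reset
Bit 4: prefix='1' (no match yet)
Bit 5: prefix='10' -> emit 'd', reset
Bit 6: prefix='1' (no match yet)
Bit 7: prefix='10' -> emit 'd', reset
Bit 8: prefix='1' (no match yet)
Bit 9: prefix='10' -> emit 'd', reset

Answer: 0 2 4 6 8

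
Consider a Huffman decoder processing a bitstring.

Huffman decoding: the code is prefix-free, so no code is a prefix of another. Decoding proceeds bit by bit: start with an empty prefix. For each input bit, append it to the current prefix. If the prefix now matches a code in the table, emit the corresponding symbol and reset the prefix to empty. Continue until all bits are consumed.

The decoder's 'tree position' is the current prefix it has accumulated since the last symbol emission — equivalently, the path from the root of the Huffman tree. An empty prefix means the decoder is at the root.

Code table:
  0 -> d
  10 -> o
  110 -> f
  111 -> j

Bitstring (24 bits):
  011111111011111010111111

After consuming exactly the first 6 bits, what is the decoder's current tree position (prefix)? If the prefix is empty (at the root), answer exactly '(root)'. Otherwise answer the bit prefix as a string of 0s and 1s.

Answer: 11

Derivation:
Bit 0: prefix='0' -> emit 'd', reset
Bit 1: prefix='1' (no match yet)
Bit 2: prefix='11' (no match yet)
Bit 3: prefix='111' -> emit 'j', reset
Bit 4: prefix='1' (no match yet)
Bit 5: prefix='11' (no match yet)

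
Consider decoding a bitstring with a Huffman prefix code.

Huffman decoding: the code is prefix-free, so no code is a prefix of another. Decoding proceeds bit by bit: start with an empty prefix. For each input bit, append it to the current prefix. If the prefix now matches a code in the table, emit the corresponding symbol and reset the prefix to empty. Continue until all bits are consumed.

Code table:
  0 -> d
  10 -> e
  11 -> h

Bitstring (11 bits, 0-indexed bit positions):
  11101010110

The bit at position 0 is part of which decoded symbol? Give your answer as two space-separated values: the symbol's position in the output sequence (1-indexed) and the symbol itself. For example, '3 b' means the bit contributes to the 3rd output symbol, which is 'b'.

Bit 0: prefix='1' (no match yet)
Bit 1: prefix='11' -> emit 'h', reset
Bit 2: prefix='1' (no match yet)
Bit 3: prefix='10' -> emit 'e', reset
Bit 4: prefix='1' (no match yet)

Answer: 1 h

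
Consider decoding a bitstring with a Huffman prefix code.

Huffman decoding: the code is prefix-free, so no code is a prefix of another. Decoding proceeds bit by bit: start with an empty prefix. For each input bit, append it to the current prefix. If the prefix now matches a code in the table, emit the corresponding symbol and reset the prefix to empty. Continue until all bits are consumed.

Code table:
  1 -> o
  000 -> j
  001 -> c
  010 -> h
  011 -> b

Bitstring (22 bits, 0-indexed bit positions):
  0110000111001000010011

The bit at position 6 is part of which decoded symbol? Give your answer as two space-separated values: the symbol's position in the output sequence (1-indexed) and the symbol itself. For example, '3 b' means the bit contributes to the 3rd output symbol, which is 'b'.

Answer: 3 b

Derivation:
Bit 0: prefix='0' (no match yet)
Bit 1: prefix='01' (no match yet)
Bit 2: prefix='011' -> emit 'b', reset
Bit 3: prefix='0' (no match yet)
Bit 4: prefix='00' (no match yet)
Bit 5: prefix='000' -> emit 'j', reset
Bit 6: prefix='0' (no match yet)
Bit 7: prefix='01' (no match yet)
Bit 8: prefix='011' -> emit 'b', reset
Bit 9: prefix='1' -> emit 'o', reset
Bit 10: prefix='0' (no match yet)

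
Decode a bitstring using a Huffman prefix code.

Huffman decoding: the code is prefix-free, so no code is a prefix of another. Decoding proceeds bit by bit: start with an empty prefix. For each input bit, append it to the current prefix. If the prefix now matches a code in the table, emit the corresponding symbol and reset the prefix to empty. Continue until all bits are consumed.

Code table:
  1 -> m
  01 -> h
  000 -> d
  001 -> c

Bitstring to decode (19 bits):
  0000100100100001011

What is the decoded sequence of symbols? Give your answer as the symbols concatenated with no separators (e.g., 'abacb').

Bit 0: prefix='0' (no match yet)
Bit 1: prefix='00' (no match yet)
Bit 2: prefix='000' -> emit 'd', reset
Bit 3: prefix='0' (no match yet)
Bit 4: prefix='01' -> emit 'h', reset
Bit 5: prefix='0' (no match yet)
Bit 6: prefix='00' (no match yet)
Bit 7: prefix='001' -> emit 'c', reset
Bit 8: prefix='0' (no match yet)
Bit 9: prefix='00' (no match yet)
Bit 10: prefix='001' -> emit 'c', reset
Bit 11: prefix='0' (no match yet)
Bit 12: prefix='00' (no match yet)
Bit 13: prefix='000' -> emit 'd', reset
Bit 14: prefix='0' (no match yet)
Bit 15: prefix='01' -> emit 'h', reset
Bit 16: prefix='0' (no match yet)
Bit 17: prefix='01' -> emit 'h', reset
Bit 18: prefix='1' -> emit 'm', reset

Answer: dhccdhhm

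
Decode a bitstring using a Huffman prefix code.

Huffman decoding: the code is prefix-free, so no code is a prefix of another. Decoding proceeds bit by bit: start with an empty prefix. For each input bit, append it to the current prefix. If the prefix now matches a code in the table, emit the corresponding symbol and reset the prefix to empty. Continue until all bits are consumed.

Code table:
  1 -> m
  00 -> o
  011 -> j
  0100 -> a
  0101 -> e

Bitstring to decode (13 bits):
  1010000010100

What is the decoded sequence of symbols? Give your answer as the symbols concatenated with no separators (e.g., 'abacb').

Bit 0: prefix='1' -> emit 'm', reset
Bit 1: prefix='0' (no match yet)
Bit 2: prefix='01' (no match yet)
Bit 3: prefix='010' (no match yet)
Bit 4: prefix='0100' -> emit 'a', reset
Bit 5: prefix='0' (no match yet)
Bit 6: prefix='00' -> emit 'o', reset
Bit 7: prefix='0' (no match yet)
Bit 8: prefix='01' (no match yet)
Bit 9: prefix='010' (no match yet)
Bit 10: prefix='0101' -> emit 'e', reset
Bit 11: prefix='0' (no match yet)
Bit 12: prefix='00' -> emit 'o', reset

Answer: maoeo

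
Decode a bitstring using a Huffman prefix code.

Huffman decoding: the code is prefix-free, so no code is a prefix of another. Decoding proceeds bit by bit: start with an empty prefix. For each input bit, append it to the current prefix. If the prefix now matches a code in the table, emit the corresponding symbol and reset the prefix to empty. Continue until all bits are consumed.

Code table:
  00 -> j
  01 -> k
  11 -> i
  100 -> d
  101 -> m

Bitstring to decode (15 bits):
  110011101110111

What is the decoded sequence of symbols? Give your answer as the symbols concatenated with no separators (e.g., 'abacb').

Answer: ijimiki

Derivation:
Bit 0: prefix='1' (no match yet)
Bit 1: prefix='11' -> emit 'i', reset
Bit 2: prefix='0' (no match yet)
Bit 3: prefix='00' -> emit 'j', reset
Bit 4: prefix='1' (no match yet)
Bit 5: prefix='11' -> emit 'i', reset
Bit 6: prefix='1' (no match yet)
Bit 7: prefix='10' (no match yet)
Bit 8: prefix='101' -> emit 'm', reset
Bit 9: prefix='1' (no match yet)
Bit 10: prefix='11' -> emit 'i', reset
Bit 11: prefix='0' (no match yet)
Bit 12: prefix='01' -> emit 'k', reset
Bit 13: prefix='1' (no match yet)
Bit 14: prefix='11' -> emit 'i', reset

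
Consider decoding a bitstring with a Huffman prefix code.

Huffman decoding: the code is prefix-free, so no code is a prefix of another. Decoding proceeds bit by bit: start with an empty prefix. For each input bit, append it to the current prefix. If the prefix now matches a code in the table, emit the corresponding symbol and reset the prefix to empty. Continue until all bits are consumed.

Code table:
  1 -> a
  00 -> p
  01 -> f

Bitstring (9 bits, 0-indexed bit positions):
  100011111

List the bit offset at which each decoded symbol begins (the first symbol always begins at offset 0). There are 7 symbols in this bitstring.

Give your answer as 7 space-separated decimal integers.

Answer: 0 1 3 5 6 7 8

Derivation:
Bit 0: prefix='1' -> emit 'a', reset
Bit 1: prefix='0' (no match yet)
Bit 2: prefix='00' -> emit 'p', reset
Bit 3: prefix='0' (no match yet)
Bit 4: prefix='01' -> emit 'f', reset
Bit 5: prefix='1' -> emit 'a', reset
Bit 6: prefix='1' -> emit 'a', reset
Bit 7: prefix='1' -> emit 'a', reset
Bit 8: prefix='1' -> emit 'a', reset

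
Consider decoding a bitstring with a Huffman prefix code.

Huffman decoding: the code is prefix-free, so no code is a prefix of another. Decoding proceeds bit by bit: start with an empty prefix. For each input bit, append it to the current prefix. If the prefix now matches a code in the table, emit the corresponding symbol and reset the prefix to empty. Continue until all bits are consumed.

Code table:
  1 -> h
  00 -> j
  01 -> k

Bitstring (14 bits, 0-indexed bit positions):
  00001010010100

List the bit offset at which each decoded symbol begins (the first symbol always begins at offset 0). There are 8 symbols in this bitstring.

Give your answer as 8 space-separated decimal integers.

Bit 0: prefix='0' (no match yet)
Bit 1: prefix='00' -> emit 'j', reset
Bit 2: prefix='0' (no match yet)
Bit 3: prefix='00' -> emit 'j', reset
Bit 4: prefix='1' -> emit 'h', reset
Bit 5: prefix='0' (no match yet)
Bit 6: prefix='01' -> emit 'k', reset
Bit 7: prefix='0' (no match yet)
Bit 8: prefix='00' -> emit 'j', reset
Bit 9: prefix='1' -> emit 'h', reset
Bit 10: prefix='0' (no match yet)
Bit 11: prefix='01' -> emit 'k', reset
Bit 12: prefix='0' (no match yet)
Bit 13: prefix='00' -> emit 'j', reset

Answer: 0 2 4 5 7 9 10 12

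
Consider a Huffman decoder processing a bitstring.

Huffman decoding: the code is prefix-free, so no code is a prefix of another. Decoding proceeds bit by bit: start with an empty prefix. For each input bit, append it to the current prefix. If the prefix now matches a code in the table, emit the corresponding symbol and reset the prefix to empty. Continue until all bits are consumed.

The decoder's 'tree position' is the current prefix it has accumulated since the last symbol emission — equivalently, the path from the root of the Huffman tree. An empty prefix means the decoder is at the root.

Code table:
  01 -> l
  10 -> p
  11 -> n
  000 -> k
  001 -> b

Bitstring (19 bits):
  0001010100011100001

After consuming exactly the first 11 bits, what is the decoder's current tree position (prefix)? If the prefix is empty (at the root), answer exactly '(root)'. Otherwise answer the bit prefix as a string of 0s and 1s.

Answer: 00

Derivation:
Bit 0: prefix='0' (no match yet)
Bit 1: prefix='00' (no match yet)
Bit 2: prefix='000' -> emit 'k', reset
Bit 3: prefix='1' (no match yet)
Bit 4: prefix='10' -> emit 'p', reset
Bit 5: prefix='1' (no match yet)
Bit 6: prefix='10' -> emit 'p', reset
Bit 7: prefix='1' (no match yet)
Bit 8: prefix='10' -> emit 'p', reset
Bit 9: prefix='0' (no match yet)
Bit 10: prefix='00' (no match yet)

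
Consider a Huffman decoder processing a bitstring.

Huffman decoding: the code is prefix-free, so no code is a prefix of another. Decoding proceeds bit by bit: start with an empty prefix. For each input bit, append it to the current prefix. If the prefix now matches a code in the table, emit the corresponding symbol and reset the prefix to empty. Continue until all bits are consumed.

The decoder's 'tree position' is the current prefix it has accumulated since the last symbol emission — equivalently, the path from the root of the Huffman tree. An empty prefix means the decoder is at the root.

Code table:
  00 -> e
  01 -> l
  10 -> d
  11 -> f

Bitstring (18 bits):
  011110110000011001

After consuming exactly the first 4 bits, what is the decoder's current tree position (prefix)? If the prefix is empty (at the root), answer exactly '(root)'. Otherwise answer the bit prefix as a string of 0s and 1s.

Answer: (root)

Derivation:
Bit 0: prefix='0' (no match yet)
Bit 1: prefix='01' -> emit 'l', reset
Bit 2: prefix='1' (no match yet)
Bit 3: prefix='11' -> emit 'f', reset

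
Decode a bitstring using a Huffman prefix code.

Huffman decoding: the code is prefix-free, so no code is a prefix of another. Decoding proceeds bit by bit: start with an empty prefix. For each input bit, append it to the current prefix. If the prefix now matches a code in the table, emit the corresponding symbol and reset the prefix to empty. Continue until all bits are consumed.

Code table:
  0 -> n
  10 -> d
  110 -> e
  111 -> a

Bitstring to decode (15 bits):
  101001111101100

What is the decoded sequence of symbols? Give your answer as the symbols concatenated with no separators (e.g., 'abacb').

Answer: ddnaeen

Derivation:
Bit 0: prefix='1' (no match yet)
Bit 1: prefix='10' -> emit 'd', reset
Bit 2: prefix='1' (no match yet)
Bit 3: prefix='10' -> emit 'd', reset
Bit 4: prefix='0' -> emit 'n', reset
Bit 5: prefix='1' (no match yet)
Bit 6: prefix='11' (no match yet)
Bit 7: prefix='111' -> emit 'a', reset
Bit 8: prefix='1' (no match yet)
Bit 9: prefix='11' (no match yet)
Bit 10: prefix='110' -> emit 'e', reset
Bit 11: prefix='1' (no match yet)
Bit 12: prefix='11' (no match yet)
Bit 13: prefix='110' -> emit 'e', reset
Bit 14: prefix='0' -> emit 'n', reset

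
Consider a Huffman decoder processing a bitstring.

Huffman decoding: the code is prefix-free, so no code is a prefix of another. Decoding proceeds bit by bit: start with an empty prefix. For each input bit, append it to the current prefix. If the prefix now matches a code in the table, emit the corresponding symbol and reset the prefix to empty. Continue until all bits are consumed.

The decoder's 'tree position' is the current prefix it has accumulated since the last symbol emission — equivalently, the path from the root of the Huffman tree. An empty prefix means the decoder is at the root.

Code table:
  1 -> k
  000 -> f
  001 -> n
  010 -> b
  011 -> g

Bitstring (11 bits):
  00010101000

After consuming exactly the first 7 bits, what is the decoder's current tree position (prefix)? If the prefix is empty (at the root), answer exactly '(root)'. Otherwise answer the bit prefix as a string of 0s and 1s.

Answer: (root)

Derivation:
Bit 0: prefix='0' (no match yet)
Bit 1: prefix='00' (no match yet)
Bit 2: prefix='000' -> emit 'f', reset
Bit 3: prefix='1' -> emit 'k', reset
Bit 4: prefix='0' (no match yet)
Bit 5: prefix='01' (no match yet)
Bit 6: prefix='010' -> emit 'b', reset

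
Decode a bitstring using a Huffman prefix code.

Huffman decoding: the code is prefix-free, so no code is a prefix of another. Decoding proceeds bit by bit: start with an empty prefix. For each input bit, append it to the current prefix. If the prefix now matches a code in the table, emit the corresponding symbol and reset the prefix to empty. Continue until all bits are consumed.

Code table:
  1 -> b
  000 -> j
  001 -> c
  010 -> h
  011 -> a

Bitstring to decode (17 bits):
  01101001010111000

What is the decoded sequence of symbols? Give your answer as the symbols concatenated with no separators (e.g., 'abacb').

Answer: ahhbabj

Derivation:
Bit 0: prefix='0' (no match yet)
Bit 1: prefix='01' (no match yet)
Bit 2: prefix='011' -> emit 'a', reset
Bit 3: prefix='0' (no match yet)
Bit 4: prefix='01' (no match yet)
Bit 5: prefix='010' -> emit 'h', reset
Bit 6: prefix='0' (no match yet)
Bit 7: prefix='01' (no match yet)
Bit 8: prefix='010' -> emit 'h', reset
Bit 9: prefix='1' -> emit 'b', reset
Bit 10: prefix='0' (no match yet)
Bit 11: prefix='01' (no match yet)
Bit 12: prefix='011' -> emit 'a', reset
Bit 13: prefix='1' -> emit 'b', reset
Bit 14: prefix='0' (no match yet)
Bit 15: prefix='00' (no match yet)
Bit 16: prefix='000' -> emit 'j', reset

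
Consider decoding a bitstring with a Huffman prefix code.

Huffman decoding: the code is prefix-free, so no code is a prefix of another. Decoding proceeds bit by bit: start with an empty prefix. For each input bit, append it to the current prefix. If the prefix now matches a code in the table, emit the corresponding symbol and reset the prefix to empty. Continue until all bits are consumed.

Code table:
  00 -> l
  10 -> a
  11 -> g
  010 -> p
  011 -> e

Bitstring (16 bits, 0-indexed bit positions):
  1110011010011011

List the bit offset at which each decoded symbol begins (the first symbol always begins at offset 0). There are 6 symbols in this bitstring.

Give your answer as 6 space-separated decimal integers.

Bit 0: prefix='1' (no match yet)
Bit 1: prefix='11' -> emit 'g', reset
Bit 2: prefix='1' (no match yet)
Bit 3: prefix='10' -> emit 'a', reset
Bit 4: prefix='0' (no match yet)
Bit 5: prefix='01' (no match yet)
Bit 6: prefix='011' -> emit 'e', reset
Bit 7: prefix='0' (no match yet)
Bit 8: prefix='01' (no match yet)
Bit 9: prefix='010' -> emit 'p', reset
Bit 10: prefix='0' (no match yet)
Bit 11: prefix='01' (no match yet)
Bit 12: prefix='011' -> emit 'e', reset
Bit 13: prefix='0' (no match yet)
Bit 14: prefix='01' (no match yet)
Bit 15: prefix='011' -> emit 'e', reset

Answer: 0 2 4 7 10 13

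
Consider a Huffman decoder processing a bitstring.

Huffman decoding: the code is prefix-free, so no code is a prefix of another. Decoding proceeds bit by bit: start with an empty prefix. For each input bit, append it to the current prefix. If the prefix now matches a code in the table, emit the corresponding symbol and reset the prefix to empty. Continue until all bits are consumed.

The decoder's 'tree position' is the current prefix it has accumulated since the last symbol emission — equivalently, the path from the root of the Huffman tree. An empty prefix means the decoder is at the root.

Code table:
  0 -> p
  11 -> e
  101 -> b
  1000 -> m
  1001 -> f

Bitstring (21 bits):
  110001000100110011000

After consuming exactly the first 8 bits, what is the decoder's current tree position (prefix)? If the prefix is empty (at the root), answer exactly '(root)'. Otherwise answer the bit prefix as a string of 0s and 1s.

Bit 0: prefix='1' (no match yet)
Bit 1: prefix='11' -> emit 'e', reset
Bit 2: prefix='0' -> emit 'p', reset
Bit 3: prefix='0' -> emit 'p', reset
Bit 4: prefix='0' -> emit 'p', reset
Bit 5: prefix='1' (no match yet)
Bit 6: prefix='10' (no match yet)
Bit 7: prefix='100' (no match yet)

Answer: 100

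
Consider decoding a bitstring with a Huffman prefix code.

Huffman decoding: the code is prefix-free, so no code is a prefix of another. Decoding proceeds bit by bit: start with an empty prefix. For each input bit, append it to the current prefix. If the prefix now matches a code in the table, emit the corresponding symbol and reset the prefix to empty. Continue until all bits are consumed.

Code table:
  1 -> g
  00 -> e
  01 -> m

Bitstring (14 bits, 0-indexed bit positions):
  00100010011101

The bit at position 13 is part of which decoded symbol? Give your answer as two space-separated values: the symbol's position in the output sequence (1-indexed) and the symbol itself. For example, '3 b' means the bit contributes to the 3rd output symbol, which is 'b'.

Answer: 9 m

Derivation:
Bit 0: prefix='0' (no match yet)
Bit 1: prefix='00' -> emit 'e', reset
Bit 2: prefix='1' -> emit 'g', reset
Bit 3: prefix='0' (no match yet)
Bit 4: prefix='00' -> emit 'e', reset
Bit 5: prefix='0' (no match yet)
Bit 6: prefix='01' -> emit 'm', reset
Bit 7: prefix='0' (no match yet)
Bit 8: prefix='00' -> emit 'e', reset
Bit 9: prefix='1' -> emit 'g', reset
Bit 10: prefix='1' -> emit 'g', reset
Bit 11: prefix='1' -> emit 'g', reset
Bit 12: prefix='0' (no match yet)
Bit 13: prefix='01' -> emit 'm', reset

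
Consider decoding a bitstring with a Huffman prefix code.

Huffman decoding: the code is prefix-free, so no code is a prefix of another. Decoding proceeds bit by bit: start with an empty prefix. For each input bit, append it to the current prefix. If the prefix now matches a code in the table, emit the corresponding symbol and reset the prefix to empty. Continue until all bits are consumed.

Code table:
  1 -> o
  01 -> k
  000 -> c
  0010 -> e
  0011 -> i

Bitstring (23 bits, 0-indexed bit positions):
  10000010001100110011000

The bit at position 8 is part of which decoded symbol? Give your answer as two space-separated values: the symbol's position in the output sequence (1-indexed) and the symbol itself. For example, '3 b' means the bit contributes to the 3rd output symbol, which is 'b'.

Bit 0: prefix='1' -> emit 'o', reset
Bit 1: prefix='0' (no match yet)
Bit 2: prefix='00' (no match yet)
Bit 3: prefix='000' -> emit 'c', reset
Bit 4: prefix='0' (no match yet)
Bit 5: prefix='00' (no match yet)
Bit 6: prefix='001' (no match yet)
Bit 7: prefix='0010' -> emit 'e', reset
Bit 8: prefix='0' (no match yet)
Bit 9: prefix='00' (no match yet)
Bit 10: prefix='001' (no match yet)
Bit 11: prefix='0011' -> emit 'i', reset
Bit 12: prefix='0' (no match yet)

Answer: 4 i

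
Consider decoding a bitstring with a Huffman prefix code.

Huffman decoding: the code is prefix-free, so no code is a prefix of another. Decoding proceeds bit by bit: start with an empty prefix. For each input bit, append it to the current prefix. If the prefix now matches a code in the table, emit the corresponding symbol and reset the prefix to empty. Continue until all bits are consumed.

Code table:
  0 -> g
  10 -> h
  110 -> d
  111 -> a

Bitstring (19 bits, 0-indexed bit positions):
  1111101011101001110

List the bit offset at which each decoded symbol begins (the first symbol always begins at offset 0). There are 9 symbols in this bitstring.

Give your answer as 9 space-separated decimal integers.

Bit 0: prefix='1' (no match yet)
Bit 1: prefix='11' (no match yet)
Bit 2: prefix='111' -> emit 'a', reset
Bit 3: prefix='1' (no match yet)
Bit 4: prefix='11' (no match yet)
Bit 5: prefix='110' -> emit 'd', reset
Bit 6: prefix='1' (no match yet)
Bit 7: prefix='10' -> emit 'h', reset
Bit 8: prefix='1' (no match yet)
Bit 9: prefix='11' (no match yet)
Bit 10: prefix='111' -> emit 'a', reset
Bit 11: prefix='0' -> emit 'g', reset
Bit 12: prefix='1' (no match yet)
Bit 13: prefix='10' -> emit 'h', reset
Bit 14: prefix='0' -> emit 'g', reset
Bit 15: prefix='1' (no match yet)
Bit 16: prefix='11' (no match yet)
Bit 17: prefix='111' -> emit 'a', reset
Bit 18: prefix='0' -> emit 'g', reset

Answer: 0 3 6 8 11 12 14 15 18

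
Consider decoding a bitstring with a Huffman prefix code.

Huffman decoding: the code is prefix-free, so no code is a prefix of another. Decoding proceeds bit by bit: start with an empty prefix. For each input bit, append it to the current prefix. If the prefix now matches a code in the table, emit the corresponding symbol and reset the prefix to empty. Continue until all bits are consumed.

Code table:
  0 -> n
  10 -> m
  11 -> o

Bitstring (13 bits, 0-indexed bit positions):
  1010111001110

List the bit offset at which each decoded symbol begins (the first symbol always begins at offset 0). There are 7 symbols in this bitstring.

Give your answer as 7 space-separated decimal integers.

Answer: 0 2 4 6 8 9 11

Derivation:
Bit 0: prefix='1' (no match yet)
Bit 1: prefix='10' -> emit 'm', reset
Bit 2: prefix='1' (no match yet)
Bit 3: prefix='10' -> emit 'm', reset
Bit 4: prefix='1' (no match yet)
Bit 5: prefix='11' -> emit 'o', reset
Bit 6: prefix='1' (no match yet)
Bit 7: prefix='10' -> emit 'm', reset
Bit 8: prefix='0' -> emit 'n', reset
Bit 9: prefix='1' (no match yet)
Bit 10: prefix='11' -> emit 'o', reset
Bit 11: prefix='1' (no match yet)
Bit 12: prefix='10' -> emit 'm', reset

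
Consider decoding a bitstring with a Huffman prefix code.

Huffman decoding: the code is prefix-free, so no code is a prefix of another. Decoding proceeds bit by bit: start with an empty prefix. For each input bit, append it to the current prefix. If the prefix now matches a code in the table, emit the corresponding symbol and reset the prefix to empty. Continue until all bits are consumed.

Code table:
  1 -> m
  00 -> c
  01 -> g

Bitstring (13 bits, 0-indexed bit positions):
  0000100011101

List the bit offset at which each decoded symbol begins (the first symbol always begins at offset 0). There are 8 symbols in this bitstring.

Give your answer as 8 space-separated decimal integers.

Bit 0: prefix='0' (no match yet)
Bit 1: prefix='00' -> emit 'c', reset
Bit 2: prefix='0' (no match yet)
Bit 3: prefix='00' -> emit 'c', reset
Bit 4: prefix='1' -> emit 'm', reset
Bit 5: prefix='0' (no match yet)
Bit 6: prefix='00' -> emit 'c', reset
Bit 7: prefix='0' (no match yet)
Bit 8: prefix='01' -> emit 'g', reset
Bit 9: prefix='1' -> emit 'm', reset
Bit 10: prefix='1' -> emit 'm', reset
Bit 11: prefix='0' (no match yet)
Bit 12: prefix='01' -> emit 'g', reset

Answer: 0 2 4 5 7 9 10 11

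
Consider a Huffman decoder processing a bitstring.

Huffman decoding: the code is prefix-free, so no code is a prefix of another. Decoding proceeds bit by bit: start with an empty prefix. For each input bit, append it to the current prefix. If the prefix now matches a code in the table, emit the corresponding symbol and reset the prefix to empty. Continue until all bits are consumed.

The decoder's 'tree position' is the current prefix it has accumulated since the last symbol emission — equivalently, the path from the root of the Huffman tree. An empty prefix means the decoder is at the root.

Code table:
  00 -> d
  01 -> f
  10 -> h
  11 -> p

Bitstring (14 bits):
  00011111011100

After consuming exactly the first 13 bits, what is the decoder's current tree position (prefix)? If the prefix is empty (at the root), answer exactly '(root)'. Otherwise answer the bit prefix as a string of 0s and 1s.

Bit 0: prefix='0' (no match yet)
Bit 1: prefix='00' -> emit 'd', reset
Bit 2: prefix='0' (no match yet)
Bit 3: prefix='01' -> emit 'f', reset
Bit 4: prefix='1' (no match yet)
Bit 5: prefix='11' -> emit 'p', reset
Bit 6: prefix='1' (no match yet)
Bit 7: prefix='11' -> emit 'p', reset
Bit 8: prefix='0' (no match yet)
Bit 9: prefix='01' -> emit 'f', reset
Bit 10: prefix='1' (no match yet)
Bit 11: prefix='11' -> emit 'p', reset
Bit 12: prefix='0' (no match yet)

Answer: 0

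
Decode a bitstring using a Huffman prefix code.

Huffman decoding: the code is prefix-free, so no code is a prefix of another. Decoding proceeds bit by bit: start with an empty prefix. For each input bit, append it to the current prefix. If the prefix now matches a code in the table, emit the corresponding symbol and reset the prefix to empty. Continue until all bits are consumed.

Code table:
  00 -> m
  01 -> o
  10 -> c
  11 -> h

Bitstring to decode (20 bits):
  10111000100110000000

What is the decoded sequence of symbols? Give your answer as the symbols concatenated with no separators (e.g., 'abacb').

Bit 0: prefix='1' (no match yet)
Bit 1: prefix='10' -> emit 'c', reset
Bit 2: prefix='1' (no match yet)
Bit 3: prefix='11' -> emit 'h', reset
Bit 4: prefix='1' (no match yet)
Bit 5: prefix='10' -> emit 'c', reset
Bit 6: prefix='0' (no match yet)
Bit 7: prefix='00' -> emit 'm', reset
Bit 8: prefix='1' (no match yet)
Bit 9: prefix='10' -> emit 'c', reset
Bit 10: prefix='0' (no match yet)
Bit 11: prefix='01' -> emit 'o', reset
Bit 12: prefix='1' (no match yet)
Bit 13: prefix='10' -> emit 'c', reset
Bit 14: prefix='0' (no match yet)
Bit 15: prefix='00' -> emit 'm', reset
Bit 16: prefix='0' (no match yet)
Bit 17: prefix='00' -> emit 'm', reset
Bit 18: prefix='0' (no match yet)
Bit 19: prefix='00' -> emit 'm', reset

Answer: chcmcocmmm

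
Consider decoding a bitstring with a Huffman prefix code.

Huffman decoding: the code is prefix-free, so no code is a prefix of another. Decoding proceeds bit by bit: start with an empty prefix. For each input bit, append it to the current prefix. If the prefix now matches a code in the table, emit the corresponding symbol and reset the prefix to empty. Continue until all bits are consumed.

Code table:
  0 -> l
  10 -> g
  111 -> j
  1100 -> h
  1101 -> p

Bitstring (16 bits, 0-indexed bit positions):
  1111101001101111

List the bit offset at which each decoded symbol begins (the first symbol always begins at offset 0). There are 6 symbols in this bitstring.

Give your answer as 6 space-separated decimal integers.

Answer: 0 3 7 8 9 13

Derivation:
Bit 0: prefix='1' (no match yet)
Bit 1: prefix='11' (no match yet)
Bit 2: prefix='111' -> emit 'j', reset
Bit 3: prefix='1' (no match yet)
Bit 4: prefix='11' (no match yet)
Bit 5: prefix='110' (no match yet)
Bit 6: prefix='1101' -> emit 'p', reset
Bit 7: prefix='0' -> emit 'l', reset
Bit 8: prefix='0' -> emit 'l', reset
Bit 9: prefix='1' (no match yet)
Bit 10: prefix='11' (no match yet)
Bit 11: prefix='110' (no match yet)
Bit 12: prefix='1101' -> emit 'p', reset
Bit 13: prefix='1' (no match yet)
Bit 14: prefix='11' (no match yet)
Bit 15: prefix='111' -> emit 'j', reset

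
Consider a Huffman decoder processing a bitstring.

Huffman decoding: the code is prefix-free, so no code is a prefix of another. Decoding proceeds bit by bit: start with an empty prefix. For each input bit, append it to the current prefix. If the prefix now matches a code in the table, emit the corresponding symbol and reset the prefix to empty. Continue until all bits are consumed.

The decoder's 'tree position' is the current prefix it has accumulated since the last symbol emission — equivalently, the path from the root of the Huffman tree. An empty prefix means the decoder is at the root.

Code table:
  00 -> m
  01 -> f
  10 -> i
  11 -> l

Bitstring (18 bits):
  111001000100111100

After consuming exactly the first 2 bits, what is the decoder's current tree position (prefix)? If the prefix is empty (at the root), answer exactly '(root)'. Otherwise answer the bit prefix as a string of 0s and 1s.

Bit 0: prefix='1' (no match yet)
Bit 1: prefix='11' -> emit 'l', reset

Answer: (root)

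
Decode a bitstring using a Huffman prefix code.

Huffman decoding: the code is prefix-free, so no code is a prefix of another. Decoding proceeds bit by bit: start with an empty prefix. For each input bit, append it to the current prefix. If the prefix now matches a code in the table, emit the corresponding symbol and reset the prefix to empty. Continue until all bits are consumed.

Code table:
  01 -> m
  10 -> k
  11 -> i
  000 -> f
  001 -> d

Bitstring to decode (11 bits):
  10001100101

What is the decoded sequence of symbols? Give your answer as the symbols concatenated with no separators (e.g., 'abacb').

Bit 0: prefix='1' (no match yet)
Bit 1: prefix='10' -> emit 'k', reset
Bit 2: prefix='0' (no match yet)
Bit 3: prefix='00' (no match yet)
Bit 4: prefix='001' -> emit 'd', reset
Bit 5: prefix='1' (no match yet)
Bit 6: prefix='10' -> emit 'k', reset
Bit 7: prefix='0' (no match yet)
Bit 8: prefix='01' -> emit 'm', reset
Bit 9: prefix='0' (no match yet)
Bit 10: prefix='01' -> emit 'm', reset

Answer: kdkmm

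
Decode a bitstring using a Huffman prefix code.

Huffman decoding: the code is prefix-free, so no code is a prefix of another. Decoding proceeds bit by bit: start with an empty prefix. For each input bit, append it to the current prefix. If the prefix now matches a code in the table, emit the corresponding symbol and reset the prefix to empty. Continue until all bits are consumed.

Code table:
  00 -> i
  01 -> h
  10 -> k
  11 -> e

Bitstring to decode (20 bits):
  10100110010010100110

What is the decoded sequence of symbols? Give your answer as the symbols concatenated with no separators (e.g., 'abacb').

Answer: kkhkhikkhk

Derivation:
Bit 0: prefix='1' (no match yet)
Bit 1: prefix='10' -> emit 'k', reset
Bit 2: prefix='1' (no match yet)
Bit 3: prefix='10' -> emit 'k', reset
Bit 4: prefix='0' (no match yet)
Bit 5: prefix='01' -> emit 'h', reset
Bit 6: prefix='1' (no match yet)
Bit 7: prefix='10' -> emit 'k', reset
Bit 8: prefix='0' (no match yet)
Bit 9: prefix='01' -> emit 'h', reset
Bit 10: prefix='0' (no match yet)
Bit 11: prefix='00' -> emit 'i', reset
Bit 12: prefix='1' (no match yet)
Bit 13: prefix='10' -> emit 'k', reset
Bit 14: prefix='1' (no match yet)
Bit 15: prefix='10' -> emit 'k', reset
Bit 16: prefix='0' (no match yet)
Bit 17: prefix='01' -> emit 'h', reset
Bit 18: prefix='1' (no match yet)
Bit 19: prefix='10' -> emit 'k', reset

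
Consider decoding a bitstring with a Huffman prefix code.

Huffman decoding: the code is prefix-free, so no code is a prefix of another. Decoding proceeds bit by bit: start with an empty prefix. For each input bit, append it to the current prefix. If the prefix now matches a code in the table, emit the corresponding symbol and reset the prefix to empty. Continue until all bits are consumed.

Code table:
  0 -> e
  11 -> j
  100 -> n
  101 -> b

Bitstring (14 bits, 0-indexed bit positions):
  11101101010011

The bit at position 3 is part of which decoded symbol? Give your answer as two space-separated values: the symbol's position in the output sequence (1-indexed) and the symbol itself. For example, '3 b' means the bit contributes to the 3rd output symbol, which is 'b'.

Answer: 2 b

Derivation:
Bit 0: prefix='1' (no match yet)
Bit 1: prefix='11' -> emit 'j', reset
Bit 2: prefix='1' (no match yet)
Bit 3: prefix='10' (no match yet)
Bit 4: prefix='101' -> emit 'b', reset
Bit 5: prefix='1' (no match yet)
Bit 6: prefix='10' (no match yet)
Bit 7: prefix='101' -> emit 'b', reset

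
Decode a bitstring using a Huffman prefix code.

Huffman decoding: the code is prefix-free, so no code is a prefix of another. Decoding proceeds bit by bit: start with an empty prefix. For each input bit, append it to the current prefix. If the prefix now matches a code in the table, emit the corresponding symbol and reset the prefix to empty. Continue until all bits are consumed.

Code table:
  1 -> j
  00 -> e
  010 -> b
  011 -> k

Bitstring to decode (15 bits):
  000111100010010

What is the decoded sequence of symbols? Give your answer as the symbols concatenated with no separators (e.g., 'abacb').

Bit 0: prefix='0' (no match yet)
Bit 1: prefix='00' -> emit 'e', reset
Bit 2: prefix='0' (no match yet)
Bit 3: prefix='01' (no match yet)
Bit 4: prefix='011' -> emit 'k', reset
Bit 5: prefix='1' -> emit 'j', reset
Bit 6: prefix='1' -> emit 'j', reset
Bit 7: prefix='0' (no match yet)
Bit 8: prefix='00' -> emit 'e', reset
Bit 9: prefix='0' (no match yet)
Bit 10: prefix='01' (no match yet)
Bit 11: prefix='010' -> emit 'b', reset
Bit 12: prefix='0' (no match yet)
Bit 13: prefix='01' (no match yet)
Bit 14: prefix='010' -> emit 'b', reset

Answer: ekjjebb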